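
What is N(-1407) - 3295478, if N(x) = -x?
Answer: -3294071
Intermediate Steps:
N(-1407) - 3295478 = -1*(-1407) - 3295478 = 1407 - 3295478 = -3294071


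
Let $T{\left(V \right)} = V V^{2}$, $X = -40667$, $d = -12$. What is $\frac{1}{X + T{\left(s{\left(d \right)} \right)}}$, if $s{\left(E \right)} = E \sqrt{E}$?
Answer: $- \frac{40667}{6813585241} - \frac{41472 i \sqrt{3}}{6813585241} \approx -5.9685 \cdot 10^{-6} - 1.0542 \cdot 10^{-5} i$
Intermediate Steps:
$s{\left(E \right)} = E^{\frac{3}{2}}$
$T{\left(V \right)} = V^{3}$
$\frac{1}{X + T{\left(s{\left(d \right)} \right)}} = \frac{1}{-40667 + \left(\left(-12\right)^{\frac{3}{2}}\right)^{3}} = \frac{1}{-40667 + \left(- 24 i \sqrt{3}\right)^{3}} = \frac{1}{-40667 + 41472 i \sqrt{3}}$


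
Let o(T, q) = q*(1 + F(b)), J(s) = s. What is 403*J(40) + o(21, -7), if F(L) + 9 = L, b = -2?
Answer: 16190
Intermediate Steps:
F(L) = -9 + L
o(T, q) = -10*q (o(T, q) = q*(1 + (-9 - 2)) = q*(1 - 11) = q*(-10) = -10*q)
403*J(40) + o(21, -7) = 403*40 - 10*(-7) = 16120 + 70 = 16190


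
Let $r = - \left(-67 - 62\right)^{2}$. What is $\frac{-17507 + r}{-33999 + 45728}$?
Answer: $- \frac{34148}{11729} \approx -2.9114$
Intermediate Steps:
$r = -16641$ ($r = - \left(-129\right)^{2} = \left(-1\right) 16641 = -16641$)
$\frac{-17507 + r}{-33999 + 45728} = \frac{-17507 - 16641}{-33999 + 45728} = - \frac{34148}{11729}$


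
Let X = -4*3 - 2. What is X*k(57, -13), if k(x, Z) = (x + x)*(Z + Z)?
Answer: 41496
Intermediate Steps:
k(x, Z) = 4*Z*x (k(x, Z) = (2*x)*(2*Z) = 4*Z*x)
X = -14 (X = -12 - 2 = -14)
X*k(57, -13) = -56*(-13)*57 = -14*(-2964) = 41496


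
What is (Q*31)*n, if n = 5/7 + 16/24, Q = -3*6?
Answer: -5394/7 ≈ -770.57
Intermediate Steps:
Q = -18
n = 29/21 (n = 5*(⅐) + 16*(1/24) = 5/7 + ⅔ = 29/21 ≈ 1.3810)
(Q*31)*n = -18*31*(29/21) = -558*29/21 = -5394/7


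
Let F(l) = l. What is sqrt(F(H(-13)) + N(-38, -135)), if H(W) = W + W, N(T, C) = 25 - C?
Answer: sqrt(134) ≈ 11.576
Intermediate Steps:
H(W) = 2*W
sqrt(F(H(-13)) + N(-38, -135)) = sqrt(2*(-13) + (25 - 1*(-135))) = sqrt(-26 + (25 + 135)) = sqrt(-26 + 160) = sqrt(134)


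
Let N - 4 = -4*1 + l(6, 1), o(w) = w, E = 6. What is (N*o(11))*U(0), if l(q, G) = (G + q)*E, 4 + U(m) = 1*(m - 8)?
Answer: -5544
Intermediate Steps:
U(m) = -12 + m (U(m) = -4 + 1*(m - 8) = -4 + 1*(-8 + m) = -4 + (-8 + m) = -12 + m)
l(q, G) = 6*G + 6*q (l(q, G) = (G + q)*6 = 6*G + 6*q)
N = 42 (N = 4 + (-4*1 + (6*1 + 6*6)) = 4 + (-4 + (6 + 36)) = 4 + (-4 + 42) = 4 + 38 = 42)
(N*o(11))*U(0) = (42*11)*(-12 + 0) = 462*(-12) = -5544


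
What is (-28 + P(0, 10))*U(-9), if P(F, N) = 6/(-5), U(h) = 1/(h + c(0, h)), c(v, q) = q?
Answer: 73/45 ≈ 1.6222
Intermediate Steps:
U(h) = 1/(2*h) (U(h) = 1/(h + h) = 1/(2*h))
P(F, N) = -6/5 (P(F, N) = -⅕*6 = -6/5)
(-28 + P(0, 10))*U(-9) = (-28 - 6/5)*((½)/(-9)) = -73*(-1)/(5*9) = -146/5*(-1/18) = 73/45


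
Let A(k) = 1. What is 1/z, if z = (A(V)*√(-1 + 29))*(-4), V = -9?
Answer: -√7/56 ≈ -0.047246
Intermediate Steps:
z = -8*√7 (z = (1*√(-1 + 29))*(-4) = (1*√28)*(-4) = (1*(2*√7))*(-4) = (2*√7)*(-4) = -8*√7 ≈ -21.166)
1/z = 1/(-8*√7) = -√7/56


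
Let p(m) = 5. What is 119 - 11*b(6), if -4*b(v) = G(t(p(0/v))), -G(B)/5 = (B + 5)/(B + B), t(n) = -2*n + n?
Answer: 119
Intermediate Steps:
t(n) = -n
G(B) = -5*(5 + B)/(2*B) (G(B) = -5*(B + 5)/(B + B) = -5*(5 + B)/(2*B))
b(v) = 0 (b(v) = -5*(-5 - (-1)*5)/(8*((-1*5))) = -5*(-5 - 1*(-5))/(8*(-5)) = -5*(-1)*(-5 + 5)/(8*5) = -5*(-1)*0/(8*5) = -¼*0 = 0)
119 - 11*b(6) = 119 - 11*0 = 119 + 0 = 119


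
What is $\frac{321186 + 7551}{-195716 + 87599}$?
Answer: $- \frac{109579}{36039} \approx -3.0406$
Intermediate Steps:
$\frac{321186 + 7551}{-195716 + 87599} = \frac{328737}{-108117} = 328737 \left(- \frac{1}{108117}\right) = - \frac{109579}{36039}$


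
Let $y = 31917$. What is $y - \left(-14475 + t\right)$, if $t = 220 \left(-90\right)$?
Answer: $66192$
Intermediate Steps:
$t = -19800$
$y - \left(-14475 + t\right) = 31917 - \left(-14475 - 19800\right) = 31917 - -34275 = 31917 + 34275 = 66192$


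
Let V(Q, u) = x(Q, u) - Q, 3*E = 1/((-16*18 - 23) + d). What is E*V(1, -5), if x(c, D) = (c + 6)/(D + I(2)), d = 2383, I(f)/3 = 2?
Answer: 1/1036 ≈ 0.00096525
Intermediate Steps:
I(f) = 6 (I(f) = 3*2 = 6)
x(c, D) = (6 + c)/(6 + D) (x(c, D) = (c + 6)/(D + 6) = (6 + c)/(6 + D))
E = 1/6216 (E = 1/(3*((-16*18 - 23) + 2383)) = 1/(3*((-288 - 23) + 2383)) = 1/(3*(-311 + 2383)) = (⅓)/2072 = (⅓)*(1/2072) = 1/6216 ≈ 0.00016088)
V(Q, u) = -Q + (6 + Q)/(6 + u) (V(Q, u) = (6 + Q)/(6 + u) - Q = -Q + (6 + Q)/(6 + u))
E*V(1, -5) = ((6 + 1 - 1*1*(6 - 5))/(6 - 5))/6216 = ((6 + 1 - 1*1*1)/1)/6216 = (1*(6 + 1 - 1))/6216 = (1*6)/6216 = (1/6216)*6 = 1/1036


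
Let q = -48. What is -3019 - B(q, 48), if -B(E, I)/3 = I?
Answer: -2875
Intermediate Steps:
B(E, I) = -3*I
-3019 - B(q, 48) = -3019 - (-3)*48 = -3019 - 1*(-144) = -3019 + 144 = -2875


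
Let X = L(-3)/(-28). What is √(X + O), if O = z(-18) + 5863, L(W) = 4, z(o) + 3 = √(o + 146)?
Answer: √(287133 + 392*√2)/7 ≈ 76.624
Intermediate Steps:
z(o) = -3 + √(146 + o) (z(o) = -3 + √(o + 146) = -3 + √(146 + o))
O = 5860 + 8*√2 (O = (-3 + √(146 - 18)) + 5863 = (-3 + √128) + 5863 = (-3 + 8*√2) + 5863 = 5860 + 8*√2 ≈ 5871.3)
X = -⅐ (X = 4/(-28) = -1/28*4 = -⅐ ≈ -0.14286)
√(X + O) = √(-⅐ + (5860 + 8*√2)) = √(41019/7 + 8*√2)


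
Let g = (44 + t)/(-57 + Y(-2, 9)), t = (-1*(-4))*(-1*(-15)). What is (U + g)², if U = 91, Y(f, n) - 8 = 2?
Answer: 17413929/2209 ≈ 7883.2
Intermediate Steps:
Y(f, n) = 10 (Y(f, n) = 8 + 2 = 10)
t = 60 (t = 4*15 = 60)
g = -104/47 (g = (44 + 60)/(-57 + 10) = 104/(-47) = 104*(-1/47) = -104/47 ≈ -2.2128)
(U + g)² = (91 - 104/47)² = (4173/47)² = 17413929/2209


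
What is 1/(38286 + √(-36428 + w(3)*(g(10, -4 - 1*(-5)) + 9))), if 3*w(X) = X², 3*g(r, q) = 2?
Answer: 12762/488618065 - I*√36399/1465854195 ≈ 2.6119e-5 - 1.3015e-7*I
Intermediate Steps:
g(r, q) = ⅔ (g(r, q) = (⅓)*2 = ⅔)
w(X) = X²/3
1/(38286 + √(-36428 + w(3)*(g(10, -4 - 1*(-5)) + 9))) = 1/(38286 + √(-36428 + ((⅓)*3²)*(⅔ + 9))) = 1/(38286 + √(-36428 + ((⅓)*9)*(29/3))) = 1/(38286 + √(-36428 + 3*(29/3))) = 1/(38286 + √(-36428 + 29)) = 1/(38286 + √(-36399)) = 1/(38286 + I*√36399)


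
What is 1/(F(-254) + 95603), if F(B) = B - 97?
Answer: 1/95252 ≈ 1.0498e-5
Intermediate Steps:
F(B) = -97 + B
1/(F(-254) + 95603) = 1/((-97 - 254) + 95603) = 1/(-351 + 95603) = 1/95252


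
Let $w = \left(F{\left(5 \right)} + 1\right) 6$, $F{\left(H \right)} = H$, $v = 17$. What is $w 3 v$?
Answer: $1836$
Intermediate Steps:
$w = 36$ ($w = \left(5 + 1\right) 6 = 6 \cdot 6 = 36$)
$w 3 v = 36 \cdot 3 \cdot 17 = 108 \cdot 17 = 1836$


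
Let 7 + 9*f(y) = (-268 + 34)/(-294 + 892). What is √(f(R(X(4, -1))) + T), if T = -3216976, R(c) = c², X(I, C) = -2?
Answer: I*√15316026646/69 ≈ 1793.6*I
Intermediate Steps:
f(y) = -170/207 (f(y) = -7/9 + ((-268 + 34)/(-294 + 892))/9 = -7/9 + (-234/598)/9 = -7/9 + (-234*1/598)/9 = -7/9 + (⅑)*(-9/23) = -7/9 - 1/23 = -170/207)
√(f(R(X(4, -1))) + T) = √(-170/207 - 3216976) = √(-665914202/207) = I*√15316026646/69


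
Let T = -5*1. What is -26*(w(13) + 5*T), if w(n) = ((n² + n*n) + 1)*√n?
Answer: 650 - 8814*√13 ≈ -31129.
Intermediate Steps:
T = -5
w(n) = √n*(1 + 2*n²) (w(n) = ((n² + n²) + 1)*√n = (2*n² + 1)*√n = (1 + 2*n²)*√n = √n*(1 + 2*n²))
-26*(w(13) + 5*T) = -26*(√13*(1 + 2*13²) + 5*(-5)) = -26*(√13*(1 + 2*169) - 25) = -26*(√13*(1 + 338) - 25) = -26*(√13*339 - 25) = -26*(339*√13 - 25) = -26*(-25 + 339*√13) = 650 - 8814*√13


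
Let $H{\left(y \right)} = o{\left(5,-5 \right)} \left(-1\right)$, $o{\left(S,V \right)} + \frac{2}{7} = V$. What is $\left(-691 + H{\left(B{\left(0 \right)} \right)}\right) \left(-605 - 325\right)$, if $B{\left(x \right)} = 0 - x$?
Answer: $\frac{4464000}{7} \approx 6.3771 \cdot 10^{5}$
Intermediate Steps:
$o{\left(S,V \right)} = - \frac{2}{7} + V$
$B{\left(x \right)} = - x$
$H{\left(y \right)} = \frac{37}{7}$ ($H{\left(y \right)} = \left(- \frac{2}{7} - 5\right) \left(-1\right) = \left(- \frac{37}{7}\right) \left(-1\right) = \frac{37}{7}$)
$\left(-691 + H{\left(B{\left(0 \right)} \right)}\right) \left(-605 - 325\right) = \left(-691 + \frac{37}{7}\right) \left(-605 - 325\right) = \left(- \frac{4800}{7}\right) \left(-930\right) = \frac{4464000}{7}$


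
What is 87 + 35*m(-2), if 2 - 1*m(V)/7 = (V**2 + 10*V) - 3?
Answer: 5232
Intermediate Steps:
m(V) = 35 - 70*V - 7*V**2 (m(V) = 14 - 7*((V**2 + 10*V) - 3) = 14 - 7*(-3 + V**2 + 10*V) = 14 + (21 - 70*V - 7*V**2) = 35 - 70*V - 7*V**2)
87 + 35*m(-2) = 87 + 35*(35 - 70*(-2) - 7*(-2)**2) = 87 + 35*(35 + 140 - 7*4) = 87 + 35*(35 + 140 - 28) = 87 + 35*147 = 87 + 5145 = 5232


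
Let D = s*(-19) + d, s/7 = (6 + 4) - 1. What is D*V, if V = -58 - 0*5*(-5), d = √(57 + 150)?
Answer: 69426 - 174*√23 ≈ 68592.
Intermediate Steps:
d = 3*√23 (d = √207 = 3*√23 ≈ 14.387)
s = 63 (s = 7*((6 + 4) - 1) = 7*(10 - 1) = 7*9 = 63)
D = -1197 + 3*√23 (D = 63*(-19) + 3*√23 = -1197 + 3*√23 ≈ -1182.6)
V = -58 (V = -58 - 0*(-5) = -58 - 1*0 = -58 + 0 = -58)
D*V = (-1197 + 3*√23)*(-58) = 69426 - 174*√23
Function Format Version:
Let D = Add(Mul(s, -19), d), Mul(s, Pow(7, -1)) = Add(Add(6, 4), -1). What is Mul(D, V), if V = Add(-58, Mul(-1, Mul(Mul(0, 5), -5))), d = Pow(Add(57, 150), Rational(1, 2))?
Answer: Add(69426, Mul(-174, Pow(23, Rational(1, 2)))) ≈ 68592.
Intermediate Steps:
d = Mul(3, Pow(23, Rational(1, 2))) (d = Pow(207, Rational(1, 2)) = Mul(3, Pow(23, Rational(1, 2))) ≈ 14.387)
s = 63 (s = Mul(7, Add(Add(6, 4), -1)) = Mul(7, Add(10, -1)) = Mul(7, 9) = 63)
D = Add(-1197, Mul(3, Pow(23, Rational(1, 2)))) (D = Add(Mul(63, -19), Mul(3, Pow(23, Rational(1, 2)))) = Add(-1197, Mul(3, Pow(23, Rational(1, 2)))) ≈ -1182.6)
V = -58 (V = Add(-58, Mul(-1, Mul(0, -5))) = Add(-58, Mul(-1, 0)) = Add(-58, 0) = -58)
Mul(D, V) = Mul(Add(-1197, Mul(3, Pow(23, Rational(1, 2)))), -58) = Add(69426, Mul(-174, Pow(23, Rational(1, 2))))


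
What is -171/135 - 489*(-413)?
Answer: 3029336/15 ≈ 2.0196e+5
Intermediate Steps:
-171/135 - 489*(-413) = -171*1/135 + 201957 = -19/15 + 201957 = 3029336/15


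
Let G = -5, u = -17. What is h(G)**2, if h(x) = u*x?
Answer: 7225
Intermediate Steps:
h(x) = -17*x
h(G)**2 = (-17*(-5))**2 = 85**2 = 7225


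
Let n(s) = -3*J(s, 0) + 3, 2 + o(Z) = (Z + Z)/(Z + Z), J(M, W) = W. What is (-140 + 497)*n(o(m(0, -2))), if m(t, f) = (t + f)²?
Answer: 1071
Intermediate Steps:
m(t, f) = (f + t)²
o(Z) = -1 (o(Z) = -2 + (Z + Z)/(Z + Z) = -2 + (2*Z)/((2*Z)) = -2 + (2*Z)*(1/(2*Z)) = -2 + 1 = -1)
n(s) = 3 (n(s) = -3*0 + 3 = 0 + 3 = 3)
(-140 + 497)*n(o(m(0, -2))) = (-140 + 497)*3 = 357*3 = 1071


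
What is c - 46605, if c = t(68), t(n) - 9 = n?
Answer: -46528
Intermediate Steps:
t(n) = 9 + n
c = 77 (c = 9 + 68 = 77)
c - 46605 = 77 - 46605 = -46528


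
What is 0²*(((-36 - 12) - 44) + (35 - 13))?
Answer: 0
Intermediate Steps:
0²*(((-36 - 12) - 44) + (35 - 13)) = 0*((-48 - 44) + 22) = 0*(-92 + 22) = 0*(-70) = 0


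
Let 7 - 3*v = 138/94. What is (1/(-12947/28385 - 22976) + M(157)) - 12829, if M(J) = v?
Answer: -131062643966332/10217591743 ≈ -12827.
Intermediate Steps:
v = 260/141 (v = 7/3 - 46/94 = 7/3 - ⅓*69/47 = 7/3 - 23/47 = 260/141 ≈ 1.8440)
M(J) = 260/141
(1/(-12947/28385 - 22976) + M(157)) - 12829 = (1/(-12947/28385 - 22976) + 260/141) - 12829 = (1/(-652186707/28385) + 260/141) - 12829 = (-28385/652186707 + 260/141) - 12829 = 18840504615/10217591743 - 12829 = -131062643966332/10217591743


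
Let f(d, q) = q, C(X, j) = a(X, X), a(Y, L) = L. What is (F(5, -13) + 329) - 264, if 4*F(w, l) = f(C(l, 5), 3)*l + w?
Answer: 113/2 ≈ 56.500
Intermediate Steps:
C(X, j) = X
F(w, l) = w/4 + 3*l/4 (F(w, l) = (3*l + w)/4 = (w + 3*l)/4 = w/4 + 3*l/4)
(F(5, -13) + 329) - 264 = (((¼)*5 + (¾)*(-13)) + 329) - 264 = ((5/4 - 39/4) + 329) - 264 = (-17/2 + 329) - 264 = 641/2 - 264 = 113/2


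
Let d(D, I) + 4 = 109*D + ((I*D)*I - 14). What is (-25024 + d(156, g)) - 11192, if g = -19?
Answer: 37086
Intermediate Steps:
d(D, I) = -18 + 109*D + D*I² (d(D, I) = -4 + (109*D + ((I*D)*I - 14)) = -4 + (109*D + ((D*I)*I - 14)) = -4 + (109*D + (D*I² - 14)) = -4 + (109*D + (-14 + D*I²)) = -4 + (-14 + 109*D + D*I²) = -18 + 109*D + D*I²)
(-25024 + d(156, g)) - 11192 = (-25024 + (-18 + 109*156 + 156*(-19)²)) - 11192 = (-25024 + (-18 + 17004 + 156*361)) - 11192 = (-25024 + (-18 + 17004 + 56316)) - 11192 = (-25024 + 73302) - 11192 = 48278 - 11192 = 37086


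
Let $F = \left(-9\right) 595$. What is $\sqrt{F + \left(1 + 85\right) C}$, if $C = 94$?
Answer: $\sqrt{2729} \approx 52.24$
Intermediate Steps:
$F = -5355$
$\sqrt{F + \left(1 + 85\right) C} = \sqrt{-5355 + \left(1 + 85\right) 94} = \sqrt{-5355 + 86 \cdot 94} = \sqrt{-5355 + 8084} = \sqrt{2729}$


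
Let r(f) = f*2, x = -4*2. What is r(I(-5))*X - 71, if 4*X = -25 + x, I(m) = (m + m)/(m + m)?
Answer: -175/2 ≈ -87.500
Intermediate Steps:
x = -8 (x = -4*2 = -8)
I(m) = 1 (I(m) = (2*m)/((2*m)) = (2*m)*(1/(2*m)) = 1)
r(f) = 2*f
X = -33/4 (X = (-25 - 8)/4 = (1/4)*(-33) = -33/4 ≈ -8.2500)
r(I(-5))*X - 71 = (2*1)*(-33/4) - 71 = 2*(-33/4) - 71 = -33/2 - 71 = -175/2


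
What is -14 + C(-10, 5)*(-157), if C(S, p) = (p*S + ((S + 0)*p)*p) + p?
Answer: 46301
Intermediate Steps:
C(S, p) = p + S*p + S*p² (C(S, p) = (S*p + (S*p)*p) + p = (S*p + S*p²) + p = p + S*p + S*p²)
-14 + C(-10, 5)*(-157) = -14 + (5*(1 - 10 - 10*5))*(-157) = -14 + (5*(1 - 10 - 50))*(-157) = -14 + (5*(-59))*(-157) = -14 - 295*(-157) = -14 + 46315 = 46301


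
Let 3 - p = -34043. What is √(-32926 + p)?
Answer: 4*√70 ≈ 33.466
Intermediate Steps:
p = 34046 (p = 3 - 1*(-34043) = 3 + 34043 = 34046)
√(-32926 + p) = √(-32926 + 34046) = √1120 = 4*√70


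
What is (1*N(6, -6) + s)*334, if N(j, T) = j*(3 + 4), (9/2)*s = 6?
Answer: 43420/3 ≈ 14473.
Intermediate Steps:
s = 4/3 (s = (2/9)*6 = 4/3 ≈ 1.3333)
N(j, T) = 7*j (N(j, T) = j*7 = 7*j)
(1*N(6, -6) + s)*334 = (1*(7*6) + 4/3)*334 = (1*42 + 4/3)*334 = (42 + 4/3)*334 = (130/3)*334 = 43420/3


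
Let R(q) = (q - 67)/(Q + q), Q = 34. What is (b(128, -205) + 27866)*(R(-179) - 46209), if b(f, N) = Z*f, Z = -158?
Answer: -51201850878/145 ≈ -3.5312e+8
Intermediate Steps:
R(q) = (-67 + q)/(34 + q) (R(q) = (q - 67)/(34 + q) = (-67 + q)/(34 + q))
b(f, N) = -158*f
(b(128, -205) + 27866)*(R(-179) - 46209) = (-158*128 + 27866)*((-67 - 179)/(34 - 179) - 46209) = (-20224 + 27866)*(-246/(-145) - 46209) = 7642*(-1/145*(-246) - 46209) = 7642*(246/145 - 46209) = 7642*(-6700059/145) = -51201850878/145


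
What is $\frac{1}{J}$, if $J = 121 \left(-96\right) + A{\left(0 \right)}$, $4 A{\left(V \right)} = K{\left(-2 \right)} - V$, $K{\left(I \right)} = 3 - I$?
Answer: $- \frac{4}{46459} \approx -8.6097 \cdot 10^{-5}$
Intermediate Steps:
$A{\left(V \right)} = \frac{5}{4} - \frac{V}{4}$ ($A{\left(V \right)} = \frac{\left(3 - -2\right) - V}{4} = \frac{\left(3 + 2\right) - V}{4} = \frac{5 - V}{4} = \frac{5}{4} - \frac{V}{4}$)
$J = - \frac{46459}{4}$ ($J = 121 \left(-96\right) + \left(\frac{5}{4} - 0\right) = -11616 + \left(\frac{5}{4} + 0\right) = -11616 + \frac{5}{4} = - \frac{46459}{4} \approx -11615.0$)
$\frac{1}{J} = \frac{1}{- \frac{46459}{4}} = - \frac{4}{46459}$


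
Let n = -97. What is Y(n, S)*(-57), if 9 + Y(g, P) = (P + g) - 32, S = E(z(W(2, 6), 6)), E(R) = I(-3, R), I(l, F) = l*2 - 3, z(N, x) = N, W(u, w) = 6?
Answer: 8379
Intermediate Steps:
I(l, F) = -3 + 2*l (I(l, F) = 2*l - 3 = -3 + 2*l)
E(R) = -9 (E(R) = -3 + 2*(-3) = -3 - 6 = -9)
S = -9
Y(g, P) = -41 + P + g (Y(g, P) = -9 + ((P + g) - 32) = -9 + (-32 + P + g) = -41 + P + g)
Y(n, S)*(-57) = (-41 - 9 - 97)*(-57) = -147*(-57) = 8379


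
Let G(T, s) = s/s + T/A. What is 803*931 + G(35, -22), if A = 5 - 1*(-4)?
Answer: 6728381/9 ≈ 7.4760e+5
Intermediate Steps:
A = 9 (A = 5 + 4 = 9)
G(T, s) = 1 + T/9 (G(T, s) = s/s + T/9 = 1 + T*(⅑) = 1 + T/9)
803*931 + G(35, -22) = 803*931 + (1 + (⅑)*35) = 747593 + (1 + 35/9) = 747593 + 44/9 = 6728381/9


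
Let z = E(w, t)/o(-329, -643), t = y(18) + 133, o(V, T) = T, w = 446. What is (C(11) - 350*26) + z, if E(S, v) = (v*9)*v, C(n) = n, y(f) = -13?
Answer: -5973827/643 ≈ -9290.6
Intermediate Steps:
t = 120 (t = -13 + 133 = 120)
E(S, v) = 9*v**2 (E(S, v) = (9*v)*v = 9*v**2)
z = -129600/643 (z = (9*120**2)/(-643) = (9*14400)*(-1/643) = 129600*(-1/643) = -129600/643 ≈ -201.56)
(C(11) - 350*26) + z = (11 - 350*26) - 129600/643 = (11 - 9100) - 129600/643 = -9089 - 129600/643 = -5973827/643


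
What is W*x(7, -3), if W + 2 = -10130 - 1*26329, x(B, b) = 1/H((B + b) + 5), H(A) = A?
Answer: -36461/9 ≈ -4051.2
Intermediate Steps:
x(B, b) = 1/(5 + B + b) (x(B, b) = 1/((B + b) + 5) = 1/(5 + B + b))
W = -36461 (W = -2 + (-10130 - 1*26329) = -2 + (-10130 - 26329) = -2 - 36459 = -36461)
W*x(7, -3) = -36461/(5 + 7 - 3) = -36461/9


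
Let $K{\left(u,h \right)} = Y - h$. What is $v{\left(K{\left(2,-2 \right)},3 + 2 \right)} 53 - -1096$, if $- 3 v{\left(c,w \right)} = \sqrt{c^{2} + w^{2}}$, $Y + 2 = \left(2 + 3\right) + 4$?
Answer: $1096 - \frac{53 \sqrt{106}}{3} \approx 914.11$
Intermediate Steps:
$Y = 7$ ($Y = -2 + \left(\left(2 + 3\right) + 4\right) = -2 + \left(5 + 4\right) = -2 + 9 = 7$)
$K{\left(u,h \right)} = 7 - h$
$v{\left(c,w \right)} = - \frac{\sqrt{c^{2} + w^{2}}}{3}$
$v{\left(K{\left(2,-2 \right)},3 + 2 \right)} 53 - -1096 = - \frac{\sqrt{\left(7 - -2\right)^{2} + \left(3 + 2\right)^{2}}}{3} \cdot 53 - -1096 = - \frac{\sqrt{\left(7 + 2\right)^{2} + 5^{2}}}{3} \cdot 53 + 1096 = - \frac{\sqrt{9^{2} + 25}}{3} \cdot 53 + 1096 = - \frac{\sqrt{81 + 25}}{3} \cdot 53 + 1096 = - \frac{\sqrt{106}}{3} \cdot 53 + 1096 = - \frac{53 \sqrt{106}}{3} + 1096 = 1096 - \frac{53 \sqrt{106}}{3}$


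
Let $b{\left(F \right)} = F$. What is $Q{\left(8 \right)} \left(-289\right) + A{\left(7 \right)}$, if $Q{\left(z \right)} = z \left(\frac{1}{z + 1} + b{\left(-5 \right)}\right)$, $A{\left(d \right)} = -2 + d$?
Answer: $\frac{101773}{9} \approx 11308.0$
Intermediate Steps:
$Q{\left(z \right)} = z \left(-5 + \frac{1}{1 + z}\right)$ ($Q{\left(z \right)} = z \left(\frac{1}{z + 1} - 5\right) = z \left(\frac{1}{1 + z} - 5\right) = z \left(-5 + \frac{1}{1 + z}\right)$)
$Q{\left(8 \right)} \left(-289\right) + A{\left(7 \right)} = \frac{8 \left(-4 - 40\right)}{1 + 8} \left(-289\right) + \left(-2 + 7\right) = \frac{8 \left(-4 - 40\right)}{9} \left(-289\right) + 5 = 8 \cdot \frac{1}{9} \left(-44\right) \left(-289\right) + 5 = \left(- \frac{352}{9}\right) \left(-289\right) + 5 = \frac{101728}{9} + 5 = \frac{101773}{9}$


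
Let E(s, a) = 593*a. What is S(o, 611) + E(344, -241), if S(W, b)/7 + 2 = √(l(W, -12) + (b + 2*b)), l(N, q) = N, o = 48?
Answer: -142927 + 21*√209 ≈ -1.4262e+5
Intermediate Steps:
S(W, b) = -14 + 7*√(W + 3*b) (S(W, b) = -14 + 7*√(W + (b + 2*b)) = -14 + 7*√(W + 3*b))
S(o, 611) + E(344, -241) = (-14 + 7*√(48 + 3*611)) + 593*(-241) = (-14 + 7*√(48 + 1833)) - 142913 = (-14 + 7*√1881) - 142913 = (-14 + 7*(3*√209)) - 142913 = (-14 + 21*√209) - 142913 = -142927 + 21*√209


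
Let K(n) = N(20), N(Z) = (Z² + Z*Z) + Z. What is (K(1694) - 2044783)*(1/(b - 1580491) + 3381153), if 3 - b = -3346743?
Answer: -12206502870080199408/1766255 ≈ -6.9110e+12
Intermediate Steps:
b = 3346746 (b = 3 - 1*(-3346743) = 3 + 3346743 = 3346746)
N(Z) = Z + 2*Z² (N(Z) = (Z² + Z²) + Z = 2*Z² + Z = Z + 2*Z²)
K(n) = 820 (K(n) = 20*(1 + 2*20) = 20*(1 + 40) = 20*41 = 820)
(K(1694) - 2044783)*(1/(b - 1580491) + 3381153) = (820 - 2044783)*(1/(3346746 - 1580491) + 3381153) = -2043963*(1/1766255 + 3381153) = -2043963*5971978392016/1766255 = -12206502870080199408/1766255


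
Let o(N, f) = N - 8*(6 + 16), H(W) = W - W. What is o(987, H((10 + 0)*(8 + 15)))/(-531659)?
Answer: -811/531659 ≈ -0.0015254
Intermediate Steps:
H(W) = 0
o(N, f) = -176 + N (o(N, f) = N - 8*22 = N - 176 = -176 + N)
o(987, H((10 + 0)*(8 + 15)))/(-531659) = (-176 + 987)/(-531659) = 811*(-1/531659) = -811/531659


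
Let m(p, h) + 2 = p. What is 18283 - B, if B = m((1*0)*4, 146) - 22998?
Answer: 41283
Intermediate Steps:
m(p, h) = -2 + p
B = -23000 (B = (-2 + (1*0)*4) - 22998 = (-2 + 0*4) - 22998 = (-2 + 0) - 22998 = -2 - 22998 = -23000)
18283 - B = 18283 - 1*(-23000) = 18283 + 23000 = 41283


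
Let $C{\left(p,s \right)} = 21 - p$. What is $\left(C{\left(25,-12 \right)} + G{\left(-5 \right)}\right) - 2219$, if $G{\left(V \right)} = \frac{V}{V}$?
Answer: $-2222$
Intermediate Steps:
$G{\left(V \right)} = 1$
$\left(C{\left(25,-12 \right)} + G{\left(-5 \right)}\right) - 2219 = \left(\left(21 - 25\right) + 1\right) - 2219 = \left(-4 + 1\right) - 2219 = -3 - 2219 = -2222$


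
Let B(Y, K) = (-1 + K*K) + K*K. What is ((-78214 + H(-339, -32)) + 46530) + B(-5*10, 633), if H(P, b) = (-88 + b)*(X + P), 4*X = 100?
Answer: 807373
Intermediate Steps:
X = 25 (X = (¼)*100 = 25)
H(P, b) = (-88 + b)*(25 + P)
B(Y, K) = -1 + 2*K² (B(Y, K) = (-1 + K²) + K² = -1 + 2*K²)
((-78214 + H(-339, -32)) + 46530) + B(-5*10, 633) = ((-78214 + (-2200 - 88*(-339) + 25*(-32) - 339*(-32))) + 46530) + (-1 + 2*633²) = ((-78214 + (-2200 + 29832 - 800 + 10848)) + 46530) + (-1 + 2*400689) = ((-78214 + 37680) + 46530) + (-1 + 801378) = (-40534 + 46530) + 801377 = 5996 + 801377 = 807373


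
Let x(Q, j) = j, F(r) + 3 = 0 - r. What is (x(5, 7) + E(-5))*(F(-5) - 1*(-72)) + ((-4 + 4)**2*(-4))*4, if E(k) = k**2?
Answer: 2368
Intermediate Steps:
F(r) = -3 - r (F(r) = -3 + (0 - r) = -3 - r)
(x(5, 7) + E(-5))*(F(-5) - 1*(-72)) + ((-4 + 4)**2*(-4))*4 = (7 + (-5)**2)*((-3 - 1*(-5)) - 1*(-72)) + ((-4 + 4)**2*(-4))*4 = (7 + 25)*((-3 + 5) + 72) + (0**2*(-4))*4 = 32*(2 + 72) + (0*(-4))*4 = 32*74 + 0*4 = 2368 + 0 = 2368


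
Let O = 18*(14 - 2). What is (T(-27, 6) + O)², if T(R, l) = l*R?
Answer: 2916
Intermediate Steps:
T(R, l) = R*l
O = 216 (O = 18*12 = 216)
(T(-27, 6) + O)² = (-27*6 + 216)² = (-162 + 216)² = 54² = 2916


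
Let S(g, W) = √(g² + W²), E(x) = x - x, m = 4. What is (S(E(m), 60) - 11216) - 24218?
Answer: -35374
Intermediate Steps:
E(x) = 0
S(g, W) = √(W² + g²)
(S(E(m), 60) - 11216) - 24218 = (√(60² + 0²) - 11216) - 24218 = (√(3600 + 0) - 11216) - 24218 = (√3600 - 11216) - 24218 = (60 - 11216) - 24218 = -11156 - 24218 = -35374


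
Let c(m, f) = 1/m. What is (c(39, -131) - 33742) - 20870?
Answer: -2129867/39 ≈ -54612.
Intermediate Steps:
(c(39, -131) - 33742) - 20870 = (1/39 - 33742) - 20870 = -1315937/39 - 20870 = -2129867/39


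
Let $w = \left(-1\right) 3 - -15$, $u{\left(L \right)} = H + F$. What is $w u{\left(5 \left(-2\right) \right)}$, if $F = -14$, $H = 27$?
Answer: $156$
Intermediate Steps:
$u{\left(L \right)} = 13$ ($u{\left(L \right)} = 27 - 14 = 13$)
$w = 12$ ($w = -3 + 15 = 12$)
$w u{\left(5 \left(-2\right) \right)} = 12 \cdot 13 = 156$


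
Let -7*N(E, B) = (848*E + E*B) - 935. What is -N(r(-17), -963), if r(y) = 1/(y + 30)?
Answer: -12270/91 ≈ -134.84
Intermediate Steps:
r(y) = 1/(30 + y)
N(E, B) = 935/7 - 848*E/7 - B*E/7 (N(E, B) = -((848*E + E*B) - 935)/7 = -((848*E + B*E) - 935)/7 = -(-935 + 848*E + B*E)/7 = 935/7 - 848*E/7 - B*E/7)
-N(r(-17), -963) = -(935/7 - 848/(7*(30 - 17)) - ⅐*(-963)/(30 - 17)) = -(935/7 - 848/7/13 - ⅐*(-963)/13) = -(935/7 - 848/7*1/13 - ⅐*(-963)*1/13) = -(935/7 - 848/91 + 963/91) = -1*12270/91 = -12270/91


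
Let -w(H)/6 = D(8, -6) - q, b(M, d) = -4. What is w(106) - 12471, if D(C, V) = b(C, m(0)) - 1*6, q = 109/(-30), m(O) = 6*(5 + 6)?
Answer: -62164/5 ≈ -12433.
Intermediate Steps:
m(O) = 66 (m(O) = 6*11 = 66)
q = -109/30 (q = 109*(-1/30) = -109/30 ≈ -3.6333)
D(C, V) = -10 (D(C, V) = -4 - 1*6 = -4 - 6 = -10)
w(H) = 191/5 (w(H) = -6*(-10 - 1*(-109/30)) = -6*(-10 + 109/30) = -6*(-191/30) = 191/5)
w(106) - 12471 = 191/5 - 12471 = -62164/5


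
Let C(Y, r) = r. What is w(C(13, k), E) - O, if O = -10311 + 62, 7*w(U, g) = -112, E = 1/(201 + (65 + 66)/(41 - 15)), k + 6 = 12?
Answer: 10233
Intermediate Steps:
k = 6 (k = -6 + 12 = 6)
E = 26/5357 (E = 1/(201 + 131/26) = 1/(5357/26) = 26/5357 ≈ 0.0048535)
w(U, g) = -16 (w(U, g) = (1/7)*(-112) = -16)
O = -10249
w(C(13, k), E) - O = -16 - 1*(-10249) = -16 + 10249 = 10233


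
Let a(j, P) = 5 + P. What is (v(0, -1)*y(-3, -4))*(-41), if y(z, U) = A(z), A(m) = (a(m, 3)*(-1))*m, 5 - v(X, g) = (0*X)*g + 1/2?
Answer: -4428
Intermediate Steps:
v(X, g) = 9/2 (v(X, g) = 5 - ((0*X)*g + 1/2) = 5 - (0*g + 1/2) = 5 - (0 + 1/2) = 5 - 1*1/2 = 5 - 1/2 = 9/2)
A(m) = -8*m (A(m) = ((5 + 3)*(-1))*m = (8*(-1))*m = -8*m)
y(z, U) = -8*z
(v(0, -1)*y(-3, -4))*(-41) = (9*(-8*(-3))/2)*(-41) = ((9/2)*24)*(-41) = 108*(-41) = -4428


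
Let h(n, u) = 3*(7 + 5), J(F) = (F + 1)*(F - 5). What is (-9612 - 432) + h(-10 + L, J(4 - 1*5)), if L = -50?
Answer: -10008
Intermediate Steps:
J(F) = (1 + F)*(-5 + F)
h(n, u) = 36 (h(n, u) = 3*12 = 36)
(-9612 - 432) + h(-10 + L, J(4 - 1*5)) = (-9612 - 432) + 36 = -10044 + 36 = -10008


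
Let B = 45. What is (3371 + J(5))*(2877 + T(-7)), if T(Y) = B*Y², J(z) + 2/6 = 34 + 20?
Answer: 17404156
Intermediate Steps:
J(z) = 161/3 (J(z) = -⅓ + (34 + 20) = -⅓ + 54 = 161/3)
T(Y) = 45*Y²
(3371 + J(5))*(2877 + T(-7)) = (3371 + 161/3)*(2877 + 45*(-7)²) = 10274*(2877 + 45*49)/3 = 10274*(2877 + 2205)/3 = (10274/3)*5082 = 17404156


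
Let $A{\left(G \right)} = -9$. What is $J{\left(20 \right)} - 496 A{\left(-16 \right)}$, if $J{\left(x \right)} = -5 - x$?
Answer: $4439$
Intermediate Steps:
$J{\left(20 \right)} - 496 A{\left(-16 \right)} = \left(-5 - 20\right) - -4464 = \left(-5 - 20\right) + 4464 = -25 + 4464 = 4439$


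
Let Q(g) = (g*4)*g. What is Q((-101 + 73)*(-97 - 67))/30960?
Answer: 5271616/1935 ≈ 2724.3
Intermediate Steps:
Q(g) = 4*g² (Q(g) = (4*g)*g = 4*g²)
Q((-101 + 73)*(-97 - 67))/30960 = (4*((-101 + 73)*(-97 - 67))²)/30960 = (4*(-28*(-164))²)*(1/30960) = (4*4592²)*(1/30960) = (4*21086464)*(1/30960) = 84345856*(1/30960) = 5271616/1935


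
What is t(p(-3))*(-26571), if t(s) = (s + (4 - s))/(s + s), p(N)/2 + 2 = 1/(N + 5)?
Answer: 17714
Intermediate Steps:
p(N) = -4 + 2/(5 + N) (p(N) = -4 + 2/(N + 5) = -4 + 2/(5 + N))
t(s) = 2/s (t(s) = 4/((2*s)) = 4*(1/(2*s)) = 2/s)
t(p(-3))*(-26571) = (2/((2*(-9 - 2*(-3))/(5 - 3))))*(-26571) = (2/((2*(-9 + 6)/2)))*(-26571) = (2/((2*(½)*(-3))))*(-26571) = (2/(-3))*(-26571) = (2*(-⅓))*(-26571) = -⅔*(-26571) = 17714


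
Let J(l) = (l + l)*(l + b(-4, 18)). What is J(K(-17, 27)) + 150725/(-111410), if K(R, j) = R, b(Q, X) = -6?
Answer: 17394379/22282 ≈ 780.65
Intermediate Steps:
J(l) = 2*l*(-6 + l) (J(l) = (l + l)*(l - 6) = (2*l)*(-6 + l) = 2*l*(-6 + l))
J(K(-17, 27)) + 150725/(-111410) = 2*(-17)*(-6 - 17) + 150725/(-111410) = 2*(-17)*(-23) + 150725*(-1/111410) = 782 - 30145/22282 = 17394379/22282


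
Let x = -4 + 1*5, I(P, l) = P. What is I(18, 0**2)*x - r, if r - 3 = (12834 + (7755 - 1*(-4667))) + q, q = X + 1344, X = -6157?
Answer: -20428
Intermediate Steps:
q = -4813 (q = -6157 + 1344 = -4813)
x = 1 (x = -4 + 5 = 1)
r = 20446 (r = 3 + ((12834 + (7755 - 1*(-4667))) - 4813) = 3 + ((12834 + (7755 + 4667)) - 4813) = 3 + ((12834 + 12422) - 4813) = 3 + (25256 - 4813) = 3 + 20443 = 20446)
I(18, 0**2)*x - r = 18*1 - 1*20446 = 18 - 20446 = -20428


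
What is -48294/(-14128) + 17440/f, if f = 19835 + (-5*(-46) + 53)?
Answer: 304492753/71056776 ≈ 4.2852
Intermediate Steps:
f = 20118 (f = 19835 + (230 + 53) = 19835 + 283 = 20118)
-48294/(-14128) + 17440/f = -48294/(-14128) + 17440/20118 = -48294*(-1/14128) + 17440*(1/20118) = 24147/7064 + 8720/10059 = 304492753/71056776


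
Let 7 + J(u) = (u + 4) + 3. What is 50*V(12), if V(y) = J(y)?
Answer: 600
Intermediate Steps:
J(u) = u (J(u) = -7 + ((u + 4) + 3) = -7 + ((4 + u) + 3) = -7 + (7 + u) = u)
V(y) = y
50*V(12) = 50*12 = 600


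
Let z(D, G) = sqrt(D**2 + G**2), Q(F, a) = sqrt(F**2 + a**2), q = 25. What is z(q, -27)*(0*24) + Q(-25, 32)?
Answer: sqrt(1649) ≈ 40.608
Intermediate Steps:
z(q, -27)*(0*24) + Q(-25, 32) = sqrt(25**2 + (-27)**2)*(0*24) + sqrt((-25)**2 + 32**2) = sqrt(625 + 729)*0 + sqrt(625 + 1024) = sqrt(1354)*0 + sqrt(1649) = 0 + sqrt(1649) = sqrt(1649)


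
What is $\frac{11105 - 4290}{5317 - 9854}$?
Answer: $- \frac{6815}{4537} \approx -1.5021$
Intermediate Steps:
$\frac{11105 - 4290}{5317 - 9854} = \frac{6815}{-4537} = 6815 \left(- \frac{1}{4537}\right) = - \frac{6815}{4537}$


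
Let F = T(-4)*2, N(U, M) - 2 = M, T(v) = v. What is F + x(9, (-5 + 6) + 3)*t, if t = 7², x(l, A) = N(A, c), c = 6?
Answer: 384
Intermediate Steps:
N(U, M) = 2 + M
x(l, A) = 8 (x(l, A) = 2 + 6 = 8)
F = -8 (F = -4*2 = -8)
t = 49
F + x(9, (-5 + 6) + 3)*t = -8 + 8*49 = -8 + 392 = 384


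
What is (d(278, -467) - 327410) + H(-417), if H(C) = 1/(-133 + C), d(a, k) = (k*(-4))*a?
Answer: 105541699/550 ≈ 1.9189e+5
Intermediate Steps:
d(a, k) = -4*a*k (d(a, k) = (-4*k)*a = -4*a*k)
(d(278, -467) - 327410) + H(-417) = (-4*278*(-467) - 327410) + 1/(-133 - 417) = (519304 - 327410) + 1/(-550) = 191894 - 1/550 = 105541699/550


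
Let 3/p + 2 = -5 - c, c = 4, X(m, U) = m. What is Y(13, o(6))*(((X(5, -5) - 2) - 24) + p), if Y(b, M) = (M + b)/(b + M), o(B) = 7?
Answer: -234/11 ≈ -21.273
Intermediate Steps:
Y(b, M) = 1 (Y(b, M) = (M + b)/(M + b) = 1)
p = -3/11 (p = 3/(-2 + (-5 - 1*4)) = 3/(-2 + (-5 - 4)) = 3/(-2 - 9) = 3/(-11) = 3*(-1/11) = -3/11 ≈ -0.27273)
Y(13, o(6))*(((X(5, -5) - 2) - 24) + p) = 1*(((5 - 2) - 24) - 3/11) = 1*((3 - 24) - 3/11) = 1*(-21 - 3/11) = 1*(-234/11) = -234/11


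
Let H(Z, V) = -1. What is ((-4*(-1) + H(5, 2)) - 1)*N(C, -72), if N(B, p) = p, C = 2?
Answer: -144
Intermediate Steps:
((-4*(-1) + H(5, 2)) - 1)*N(C, -72) = ((-4*(-1) - 1) - 1)*(-72) = ((4 - 1) - 1)*(-72) = (3 - 1)*(-72) = 2*(-72) = -144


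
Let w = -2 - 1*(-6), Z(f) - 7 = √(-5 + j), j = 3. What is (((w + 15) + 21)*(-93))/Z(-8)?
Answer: -8680/17 + 1240*I*√2/17 ≈ -510.59 + 103.15*I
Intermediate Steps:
Z(f) = 7 + I*√2 (Z(f) = 7 + √(-5 + 3) = 7 + √(-2) = 7 + I*√2)
w = 4 (w = -2 + 6 = 4)
(((w + 15) + 21)*(-93))/Z(-8) = (((4 + 15) + 21)*(-93))/(7 + I*√2) = ((19 + 21)*(-93))/(7 + I*√2) = (40*(-93))/(7 + I*√2) = -3720/(7 + I*√2)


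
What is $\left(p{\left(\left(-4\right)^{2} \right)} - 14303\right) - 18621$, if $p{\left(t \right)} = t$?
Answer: $-32908$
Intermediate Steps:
$\left(p{\left(\left(-4\right)^{2} \right)} - 14303\right) - 18621 = \left(\left(-4\right)^{2} - 14303\right) - 18621 = \left(16 - 14303\right) - 18621 = -14287 - 18621 = -32908$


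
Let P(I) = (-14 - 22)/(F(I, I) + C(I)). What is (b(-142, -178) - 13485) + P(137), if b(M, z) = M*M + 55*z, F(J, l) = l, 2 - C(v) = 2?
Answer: -426243/137 ≈ -3111.3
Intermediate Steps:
C(v) = 0 (C(v) = 2 - 1*2 = 2 - 2 = 0)
b(M, z) = M² + 55*z
P(I) = -36/I (P(I) = (-14 - 22)/(I + 0) = -36/I)
(b(-142, -178) - 13485) + P(137) = (((-142)² + 55*(-178)) - 13485) - 36/137 = ((20164 - 9790) - 13485) - 36*1/137 = (10374 - 13485) - 36/137 = -3111 - 36/137 = -426243/137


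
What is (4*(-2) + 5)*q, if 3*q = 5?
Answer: -5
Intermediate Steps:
q = 5/3 (q = (⅓)*5 = 5/3 ≈ 1.6667)
(4*(-2) + 5)*q = (4*(-2) + 5)*(5/3) = (-8 + 5)*(5/3) = -3*5/3 = -5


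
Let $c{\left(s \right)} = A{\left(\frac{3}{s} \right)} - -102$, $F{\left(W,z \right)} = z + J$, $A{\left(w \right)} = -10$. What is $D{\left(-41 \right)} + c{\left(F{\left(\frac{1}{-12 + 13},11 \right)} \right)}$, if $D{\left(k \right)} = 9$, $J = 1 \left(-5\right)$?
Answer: $101$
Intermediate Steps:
$J = -5$
$F{\left(W,z \right)} = -5 + z$ ($F{\left(W,z \right)} = z - 5 = -5 + z$)
$c{\left(s \right)} = 92$ ($c{\left(s \right)} = -10 - -102 = -10 + 102 = 92$)
$D{\left(-41 \right)} + c{\left(F{\left(\frac{1}{-12 + 13},11 \right)} \right)} = 9 + 92 = 101$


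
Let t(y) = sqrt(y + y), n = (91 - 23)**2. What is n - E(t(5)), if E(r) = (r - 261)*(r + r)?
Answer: 4604 + 522*sqrt(10) ≈ 6254.7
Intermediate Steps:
n = 4624 (n = 68**2 = 4624)
t(y) = sqrt(2)*sqrt(y) (t(y) = sqrt(2*y) = sqrt(2)*sqrt(y))
E(r) = 2*r*(-261 + r) (E(r) = (-261 + r)*(2*r) = 2*r*(-261 + r))
n - E(t(5)) = 4624 - 2*sqrt(2)*sqrt(5)*(-261 + sqrt(2)*sqrt(5)) = 4624 - 2*sqrt(10)*(-261 + sqrt(10))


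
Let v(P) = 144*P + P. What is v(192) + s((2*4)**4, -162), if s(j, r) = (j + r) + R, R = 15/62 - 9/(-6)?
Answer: 985048/31 ≈ 31776.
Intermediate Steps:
v(P) = 145*P
R = 54/31 (R = 15*(1/62) - 9*(-1/6) = 15/62 + 3/2 = 54/31 ≈ 1.7419)
s(j, r) = 54/31 + j + r (s(j, r) = (j + r) + 54/31 = 54/31 + j + r)
v(192) + s((2*4)**4, -162) = 145*192 + (54/31 + (2*4)**4 - 162) = 27840 + (54/31 + 8**4 - 162) = 27840 + (54/31 + 4096 - 162) = 27840 + 122008/31 = 985048/31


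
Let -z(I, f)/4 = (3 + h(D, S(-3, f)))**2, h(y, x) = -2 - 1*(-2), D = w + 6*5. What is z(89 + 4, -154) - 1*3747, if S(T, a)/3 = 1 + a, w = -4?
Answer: -3783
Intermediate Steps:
S(T, a) = 3 + 3*a (S(T, a) = 3*(1 + a) = 3 + 3*a)
D = 26 (D = -4 + 6*5 = -4 + 30 = 26)
h(y, x) = 0 (h(y, x) = -2 + 2 = 0)
z(I, f) = -36 (z(I, f) = -4*(3 + 0)**2 = -4*3**2 = -4*9 = -36)
z(89 + 4, -154) - 1*3747 = -36 - 1*3747 = -36 - 3747 = -3783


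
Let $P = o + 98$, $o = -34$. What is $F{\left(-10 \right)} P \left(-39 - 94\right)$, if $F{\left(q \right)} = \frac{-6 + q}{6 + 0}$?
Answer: $\frac{68096}{3} \approx 22699.0$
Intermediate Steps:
$F{\left(q \right)} = -1 + \frac{q}{6}$ ($F{\left(q \right)} = \frac{-6 + q}{6} = \left(-6 + q\right) \frac{1}{6} = -1 + \frac{q}{6}$)
$P = 64$ ($P = -34 + 98 = 64$)
$F{\left(-10 \right)} P \left(-39 - 94\right) = \left(-1 + \frac{1}{6} \left(-10\right)\right) 64 \left(-39 - 94\right) = \left(-1 - \frac{5}{3}\right) 64 \left(-133\right) = \left(- \frac{8}{3}\right) 64 \left(-133\right) = \left(- \frac{512}{3}\right) \left(-133\right) = \frac{68096}{3}$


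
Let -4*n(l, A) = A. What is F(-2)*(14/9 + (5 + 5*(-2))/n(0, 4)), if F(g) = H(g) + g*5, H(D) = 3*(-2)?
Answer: -944/9 ≈ -104.89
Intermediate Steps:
H(D) = -6
n(l, A) = -A/4
F(g) = -6 + 5*g (F(g) = -6 + g*5 = -6 + 5*g)
F(-2)*(14/9 + (5 + 5*(-2))/n(0, 4)) = (-6 + 5*(-2))*(14/9 + (5 + 5*(-2))/((-¼*4))) = (-6 - 10)*(14*(⅑) + (5 - 10)/(-1)) = -16*(14/9 - 5*(-1)) = -16*(14/9 + 5) = -16*59/9 = -944/9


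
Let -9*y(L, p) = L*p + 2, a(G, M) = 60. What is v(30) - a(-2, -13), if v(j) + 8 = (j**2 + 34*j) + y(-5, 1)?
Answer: 5557/3 ≈ 1852.3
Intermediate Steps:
y(L, p) = -2/9 - L*p/9 (y(L, p) = -(L*p + 2)/9 = -(2 + L*p)/9 = -2/9 - L*p/9)
v(j) = -23/3 + j**2 + 34*j (v(j) = -8 + ((j**2 + 34*j) + (-2/9 - 1/9*(-5)*1)) = -8 + ((j**2 + 34*j) + (-2/9 + 5/9)) = -8 + ((j**2 + 34*j) + 1/3) = -8 + (1/3 + j**2 + 34*j) = -23/3 + j**2 + 34*j)
v(30) - a(-2, -13) = (-23/3 + 30**2 + 34*30) - 1*60 = (-23/3 + 900 + 1020) - 60 = 5737/3 - 60 = 5557/3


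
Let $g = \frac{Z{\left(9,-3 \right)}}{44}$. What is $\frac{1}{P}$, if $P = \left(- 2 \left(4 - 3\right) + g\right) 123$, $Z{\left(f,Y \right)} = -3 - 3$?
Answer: $- \frac{22}{5781} \approx -0.0038056$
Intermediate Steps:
$Z{\left(f,Y \right)} = -6$
$g = - \frac{3}{22}$ ($g = - \frac{6}{44} = \left(-6\right) \frac{1}{44} = - \frac{3}{22} \approx -0.13636$)
$P = - \frac{5781}{22}$ ($P = \left(- 2 \left(4 - 3\right) - \frac{3}{22}\right) 123 = \left(\left(-2\right) 1 - \frac{3}{22}\right) 123 = \left(-2 - \frac{3}{22}\right) 123 = \left(- \frac{47}{22}\right) 123 = - \frac{5781}{22} \approx -262.77$)
$\frac{1}{P} = \frac{1}{- \frac{5781}{22}} = - \frac{22}{5781}$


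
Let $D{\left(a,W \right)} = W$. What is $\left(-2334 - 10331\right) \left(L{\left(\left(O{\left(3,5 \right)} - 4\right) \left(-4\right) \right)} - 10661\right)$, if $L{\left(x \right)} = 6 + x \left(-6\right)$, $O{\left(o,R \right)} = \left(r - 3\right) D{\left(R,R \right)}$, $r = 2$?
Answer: $137681215$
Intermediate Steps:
$O{\left(o,R \right)} = - R$ ($O{\left(o,R \right)} = \left(2 - 3\right) R = - R$)
$L{\left(x \right)} = 6 - 6 x$
$\left(-2334 - 10331\right) \left(L{\left(\left(O{\left(3,5 \right)} - 4\right) \left(-4\right) \right)} - 10661\right) = \left(-2334 - 10331\right) \left(\left(6 - 6 \left(\left(-1\right) 5 - 4\right) \left(-4\right)\right) - 10661\right) = - 12665 \left(\left(6 - 6 \left(-5 - 4\right) \left(-4\right)\right) - 10661\right) = - 12665 \left(\left(6 - 6 \left(\left(-9\right) \left(-4\right)\right)\right) - 10661\right) = - 12665 \left(\left(6 - 216\right) - 10661\right) = - 12665 \left(-210 - 10661\right) = \left(-12665\right) \left(-10871\right) = 137681215$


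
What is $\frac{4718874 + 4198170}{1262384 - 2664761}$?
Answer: $- \frac{2972348}{467459} \approx -6.3585$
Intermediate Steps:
$\frac{4718874 + 4198170}{1262384 - 2664761} = \frac{8917044}{-1402377} = 8917044 \left(- \frac{1}{1402377}\right) = - \frac{2972348}{467459}$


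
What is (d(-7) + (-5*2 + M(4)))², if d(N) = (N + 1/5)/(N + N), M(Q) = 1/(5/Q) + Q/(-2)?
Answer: 5625/49 ≈ 114.80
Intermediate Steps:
M(Q) = -3*Q/10 (M(Q) = 1*(Q/5) + Q*(-½) = Q/5 - Q/2 = -3*Q/10)
d(N) = (⅕ + N)/(2*N) (d(N) = (N + ⅕)/((2*N)) = (⅕ + N)*(1/(2*N)) = (⅕ + N)/(2*N))
(d(-7) + (-5*2 + M(4)))² = ((⅒)*(1 + 5*(-7))/(-7) + (-5*2 - 3/10*4))² = ((⅒)*(-⅐)*(1 - 35) + (-10 - 6/5))² = ((⅒)*(-⅐)*(-34) - 56/5)² = (17/35 - 56/5)² = (-75/7)² = 5625/49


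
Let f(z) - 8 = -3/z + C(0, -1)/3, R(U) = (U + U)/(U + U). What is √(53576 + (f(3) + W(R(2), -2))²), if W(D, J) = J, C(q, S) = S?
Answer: 2*√120595/3 ≈ 231.51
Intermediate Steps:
R(U) = 1 (R(U) = (2*U)/((2*U)) = (2*U)*(1/(2*U)) = 1)
f(z) = 23/3 - 3/z (f(z) = 8 + (-3/z - 1/3) = 8 + (-3/z - 1*⅓) = 8 + (-3/z - ⅓) = 8 + (-⅓ - 3/z) = 23/3 - 3/z)
√(53576 + (f(3) + W(R(2), -2))²) = √(53576 + ((23/3 - 3/3) - 2)²) = √(53576 + ((23/3 - 3*⅓) - 2)²) = √(53576 + ((23/3 - 1) - 2)²) = √(53576 + (20/3 - 2)²) = √(53576 + (14/3)²) = √(53576 + 196/9) = √(482380/9) = 2*√120595/3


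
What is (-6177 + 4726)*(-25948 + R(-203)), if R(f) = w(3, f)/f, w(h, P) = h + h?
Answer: 7643069950/203 ≈ 3.7651e+7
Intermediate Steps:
w(h, P) = 2*h
R(f) = 6/f (R(f) = (2*3)/f = 6/f)
(-6177 + 4726)*(-25948 + R(-203)) = (-6177 + 4726)*(-25948 + 6/(-203)) = -1451*(-25948 + 6*(-1/203)) = -1451*(-25948 - 6/203) = -1451*(-5267450/203) = 7643069950/203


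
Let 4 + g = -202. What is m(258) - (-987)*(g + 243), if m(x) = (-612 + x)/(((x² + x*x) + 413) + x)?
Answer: 4886205327/133799 ≈ 36519.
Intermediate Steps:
g = -206 (g = -4 - 202 = -206)
m(x) = (-612 + x)/(413 + x + 2*x²) (m(x) = (-612 + x)/(((x² + x²) + 413) + x) = (-612 + x)/((2*x² + 413) + x) = (-612 + x)/((413 + 2*x²) + x) = (-612 + x)/(413 + x + 2*x²))
m(258) - (-987)*(g + 243) = (-612 + 258)/(413 + 258 + 2*258²) - (-987)*(-206 + 243) = -354/(413 + 258 + 2*66564) - (-987)*37 = -354/(413 + 258 + 133128) - 1*(-36519) = -354/133799 + 36519 = 4886205327/133799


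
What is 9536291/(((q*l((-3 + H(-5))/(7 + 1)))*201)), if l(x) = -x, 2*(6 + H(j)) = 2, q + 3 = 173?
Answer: 9536291/34170 ≈ 279.08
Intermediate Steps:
q = 170 (q = -3 + 173 = 170)
H(j) = -5 (H(j) = -6 + (½)*2 = -6 + 1 = -5)
9536291/(((q*l((-3 + H(-5))/(7 + 1)))*201)) = 9536291/(((170*(-(-3 - 5)/(7 + 1)))*201)) = 9536291/(((170*(-(-8)/8))*201)) = 9536291/(((170*(-1*(-1)))*201)) = 9536291/(((170*1)*201)) = 9536291/((170*201)) = 9536291/34170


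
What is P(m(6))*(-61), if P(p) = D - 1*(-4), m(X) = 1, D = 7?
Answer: -671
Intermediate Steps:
P(p) = 11 (P(p) = 7 - 1*(-4) = 7 + 4 = 11)
P(m(6))*(-61) = 11*(-61) = -671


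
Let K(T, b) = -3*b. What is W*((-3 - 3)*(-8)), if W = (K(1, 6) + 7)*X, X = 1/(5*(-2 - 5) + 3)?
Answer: 33/2 ≈ 16.500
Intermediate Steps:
X = -1/32 (X = 1/(5*(-7) + 3) = 1/(-35 + 3) = 1/(-32) = -1/32 ≈ -0.031250)
W = 11/32 (W = (-3*6 + 7)*(-1/32) = (-18 + 7)*(-1/32) = -11*(-1/32) = 11/32 ≈ 0.34375)
W*((-3 - 3)*(-8)) = 11*((-3 - 3)*(-8))/32 = 11*(-6*(-8))/32 = (11/32)*48 = 33/2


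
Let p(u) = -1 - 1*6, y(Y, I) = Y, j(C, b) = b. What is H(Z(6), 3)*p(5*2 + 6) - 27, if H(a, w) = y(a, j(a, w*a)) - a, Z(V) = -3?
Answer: -27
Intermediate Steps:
p(u) = -7 (p(u) = -1 - 6 = -7)
H(a, w) = 0 (H(a, w) = a - a = 0)
H(Z(6), 3)*p(5*2 + 6) - 27 = 0*(-7) - 27 = 0 - 27 = -27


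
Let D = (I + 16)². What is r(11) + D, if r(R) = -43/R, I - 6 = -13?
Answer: 848/11 ≈ 77.091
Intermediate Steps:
I = -7 (I = 6 - 13 = -7)
D = 81 (D = (-7 + 16)² = 9² = 81)
r(11) + D = -43/11 + 81 = 848/11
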